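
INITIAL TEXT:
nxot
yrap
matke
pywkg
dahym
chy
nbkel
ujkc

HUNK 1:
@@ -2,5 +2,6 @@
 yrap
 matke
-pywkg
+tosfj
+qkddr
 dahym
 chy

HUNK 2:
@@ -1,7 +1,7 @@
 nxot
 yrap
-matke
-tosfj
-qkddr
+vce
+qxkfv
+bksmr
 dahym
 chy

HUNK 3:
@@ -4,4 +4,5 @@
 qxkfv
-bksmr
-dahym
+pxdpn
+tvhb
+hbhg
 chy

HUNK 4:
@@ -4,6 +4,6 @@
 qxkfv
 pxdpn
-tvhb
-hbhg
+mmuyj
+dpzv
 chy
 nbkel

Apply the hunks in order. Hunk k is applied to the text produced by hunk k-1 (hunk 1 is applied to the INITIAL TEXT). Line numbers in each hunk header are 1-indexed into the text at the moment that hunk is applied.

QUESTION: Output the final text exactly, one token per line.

Hunk 1: at line 2 remove [pywkg] add [tosfj,qkddr] -> 9 lines: nxot yrap matke tosfj qkddr dahym chy nbkel ujkc
Hunk 2: at line 1 remove [matke,tosfj,qkddr] add [vce,qxkfv,bksmr] -> 9 lines: nxot yrap vce qxkfv bksmr dahym chy nbkel ujkc
Hunk 3: at line 4 remove [bksmr,dahym] add [pxdpn,tvhb,hbhg] -> 10 lines: nxot yrap vce qxkfv pxdpn tvhb hbhg chy nbkel ujkc
Hunk 4: at line 4 remove [tvhb,hbhg] add [mmuyj,dpzv] -> 10 lines: nxot yrap vce qxkfv pxdpn mmuyj dpzv chy nbkel ujkc

Answer: nxot
yrap
vce
qxkfv
pxdpn
mmuyj
dpzv
chy
nbkel
ujkc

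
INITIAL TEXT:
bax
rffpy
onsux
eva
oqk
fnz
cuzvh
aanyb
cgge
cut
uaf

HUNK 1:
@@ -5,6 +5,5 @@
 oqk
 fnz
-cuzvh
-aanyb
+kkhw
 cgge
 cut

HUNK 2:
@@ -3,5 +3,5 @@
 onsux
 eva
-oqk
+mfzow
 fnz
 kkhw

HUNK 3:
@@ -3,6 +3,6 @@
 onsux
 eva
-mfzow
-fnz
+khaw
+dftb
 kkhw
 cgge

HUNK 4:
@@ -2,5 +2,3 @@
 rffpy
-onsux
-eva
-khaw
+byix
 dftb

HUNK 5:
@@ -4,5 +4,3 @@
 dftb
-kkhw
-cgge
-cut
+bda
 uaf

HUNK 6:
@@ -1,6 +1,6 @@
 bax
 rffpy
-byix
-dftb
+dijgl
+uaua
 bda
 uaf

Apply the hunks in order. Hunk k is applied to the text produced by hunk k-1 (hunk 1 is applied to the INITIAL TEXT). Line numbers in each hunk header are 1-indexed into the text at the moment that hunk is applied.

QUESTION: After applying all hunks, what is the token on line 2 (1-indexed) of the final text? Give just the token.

Hunk 1: at line 5 remove [cuzvh,aanyb] add [kkhw] -> 10 lines: bax rffpy onsux eva oqk fnz kkhw cgge cut uaf
Hunk 2: at line 3 remove [oqk] add [mfzow] -> 10 lines: bax rffpy onsux eva mfzow fnz kkhw cgge cut uaf
Hunk 3: at line 3 remove [mfzow,fnz] add [khaw,dftb] -> 10 lines: bax rffpy onsux eva khaw dftb kkhw cgge cut uaf
Hunk 4: at line 2 remove [onsux,eva,khaw] add [byix] -> 8 lines: bax rffpy byix dftb kkhw cgge cut uaf
Hunk 5: at line 4 remove [kkhw,cgge,cut] add [bda] -> 6 lines: bax rffpy byix dftb bda uaf
Hunk 6: at line 1 remove [byix,dftb] add [dijgl,uaua] -> 6 lines: bax rffpy dijgl uaua bda uaf
Final line 2: rffpy

Answer: rffpy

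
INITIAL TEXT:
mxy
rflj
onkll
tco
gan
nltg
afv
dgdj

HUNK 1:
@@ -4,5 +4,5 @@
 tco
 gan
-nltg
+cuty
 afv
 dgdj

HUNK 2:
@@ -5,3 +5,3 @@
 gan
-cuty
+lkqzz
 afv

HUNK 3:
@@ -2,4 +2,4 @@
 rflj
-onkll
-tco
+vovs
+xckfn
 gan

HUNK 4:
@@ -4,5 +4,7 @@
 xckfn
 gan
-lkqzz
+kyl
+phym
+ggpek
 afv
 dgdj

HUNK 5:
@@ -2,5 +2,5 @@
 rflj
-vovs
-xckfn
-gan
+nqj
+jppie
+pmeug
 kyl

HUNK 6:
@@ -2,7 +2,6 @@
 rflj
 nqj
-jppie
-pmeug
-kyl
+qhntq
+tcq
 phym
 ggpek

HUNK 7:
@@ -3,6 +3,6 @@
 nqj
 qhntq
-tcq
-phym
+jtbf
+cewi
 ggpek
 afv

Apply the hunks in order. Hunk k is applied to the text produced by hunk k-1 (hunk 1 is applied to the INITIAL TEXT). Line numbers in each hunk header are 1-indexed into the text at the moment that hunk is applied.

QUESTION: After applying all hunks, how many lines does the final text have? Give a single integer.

Answer: 9

Derivation:
Hunk 1: at line 4 remove [nltg] add [cuty] -> 8 lines: mxy rflj onkll tco gan cuty afv dgdj
Hunk 2: at line 5 remove [cuty] add [lkqzz] -> 8 lines: mxy rflj onkll tco gan lkqzz afv dgdj
Hunk 3: at line 2 remove [onkll,tco] add [vovs,xckfn] -> 8 lines: mxy rflj vovs xckfn gan lkqzz afv dgdj
Hunk 4: at line 4 remove [lkqzz] add [kyl,phym,ggpek] -> 10 lines: mxy rflj vovs xckfn gan kyl phym ggpek afv dgdj
Hunk 5: at line 2 remove [vovs,xckfn,gan] add [nqj,jppie,pmeug] -> 10 lines: mxy rflj nqj jppie pmeug kyl phym ggpek afv dgdj
Hunk 6: at line 2 remove [jppie,pmeug,kyl] add [qhntq,tcq] -> 9 lines: mxy rflj nqj qhntq tcq phym ggpek afv dgdj
Hunk 7: at line 3 remove [tcq,phym] add [jtbf,cewi] -> 9 lines: mxy rflj nqj qhntq jtbf cewi ggpek afv dgdj
Final line count: 9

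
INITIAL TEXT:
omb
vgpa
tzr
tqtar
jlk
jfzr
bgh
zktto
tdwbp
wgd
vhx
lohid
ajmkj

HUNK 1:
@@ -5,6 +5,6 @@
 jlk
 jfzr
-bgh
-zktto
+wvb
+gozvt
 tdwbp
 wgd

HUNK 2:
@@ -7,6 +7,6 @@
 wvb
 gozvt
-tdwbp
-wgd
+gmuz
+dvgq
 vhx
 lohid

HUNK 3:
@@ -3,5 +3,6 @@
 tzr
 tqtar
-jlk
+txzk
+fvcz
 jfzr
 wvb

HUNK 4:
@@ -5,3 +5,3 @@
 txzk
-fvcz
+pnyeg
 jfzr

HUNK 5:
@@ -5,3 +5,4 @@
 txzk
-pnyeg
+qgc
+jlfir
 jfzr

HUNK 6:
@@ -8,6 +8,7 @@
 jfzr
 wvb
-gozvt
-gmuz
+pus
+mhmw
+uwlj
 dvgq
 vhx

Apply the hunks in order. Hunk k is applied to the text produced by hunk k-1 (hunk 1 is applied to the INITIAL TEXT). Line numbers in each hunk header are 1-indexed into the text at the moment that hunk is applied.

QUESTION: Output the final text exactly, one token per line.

Answer: omb
vgpa
tzr
tqtar
txzk
qgc
jlfir
jfzr
wvb
pus
mhmw
uwlj
dvgq
vhx
lohid
ajmkj

Derivation:
Hunk 1: at line 5 remove [bgh,zktto] add [wvb,gozvt] -> 13 lines: omb vgpa tzr tqtar jlk jfzr wvb gozvt tdwbp wgd vhx lohid ajmkj
Hunk 2: at line 7 remove [tdwbp,wgd] add [gmuz,dvgq] -> 13 lines: omb vgpa tzr tqtar jlk jfzr wvb gozvt gmuz dvgq vhx lohid ajmkj
Hunk 3: at line 3 remove [jlk] add [txzk,fvcz] -> 14 lines: omb vgpa tzr tqtar txzk fvcz jfzr wvb gozvt gmuz dvgq vhx lohid ajmkj
Hunk 4: at line 5 remove [fvcz] add [pnyeg] -> 14 lines: omb vgpa tzr tqtar txzk pnyeg jfzr wvb gozvt gmuz dvgq vhx lohid ajmkj
Hunk 5: at line 5 remove [pnyeg] add [qgc,jlfir] -> 15 lines: omb vgpa tzr tqtar txzk qgc jlfir jfzr wvb gozvt gmuz dvgq vhx lohid ajmkj
Hunk 6: at line 8 remove [gozvt,gmuz] add [pus,mhmw,uwlj] -> 16 lines: omb vgpa tzr tqtar txzk qgc jlfir jfzr wvb pus mhmw uwlj dvgq vhx lohid ajmkj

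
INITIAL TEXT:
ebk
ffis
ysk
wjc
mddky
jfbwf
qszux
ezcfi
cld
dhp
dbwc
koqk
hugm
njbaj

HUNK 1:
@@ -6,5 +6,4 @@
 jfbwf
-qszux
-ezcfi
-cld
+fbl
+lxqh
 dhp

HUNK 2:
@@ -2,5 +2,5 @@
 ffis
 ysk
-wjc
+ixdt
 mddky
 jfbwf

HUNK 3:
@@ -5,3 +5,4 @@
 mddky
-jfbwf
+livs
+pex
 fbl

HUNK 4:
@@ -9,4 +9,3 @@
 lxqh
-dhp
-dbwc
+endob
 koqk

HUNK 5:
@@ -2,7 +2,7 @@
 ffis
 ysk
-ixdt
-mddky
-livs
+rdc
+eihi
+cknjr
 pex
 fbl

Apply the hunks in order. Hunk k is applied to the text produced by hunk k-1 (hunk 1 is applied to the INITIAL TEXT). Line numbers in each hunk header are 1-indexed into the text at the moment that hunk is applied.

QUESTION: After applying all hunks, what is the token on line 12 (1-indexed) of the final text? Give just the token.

Answer: hugm

Derivation:
Hunk 1: at line 6 remove [qszux,ezcfi,cld] add [fbl,lxqh] -> 13 lines: ebk ffis ysk wjc mddky jfbwf fbl lxqh dhp dbwc koqk hugm njbaj
Hunk 2: at line 2 remove [wjc] add [ixdt] -> 13 lines: ebk ffis ysk ixdt mddky jfbwf fbl lxqh dhp dbwc koqk hugm njbaj
Hunk 3: at line 5 remove [jfbwf] add [livs,pex] -> 14 lines: ebk ffis ysk ixdt mddky livs pex fbl lxqh dhp dbwc koqk hugm njbaj
Hunk 4: at line 9 remove [dhp,dbwc] add [endob] -> 13 lines: ebk ffis ysk ixdt mddky livs pex fbl lxqh endob koqk hugm njbaj
Hunk 5: at line 2 remove [ixdt,mddky,livs] add [rdc,eihi,cknjr] -> 13 lines: ebk ffis ysk rdc eihi cknjr pex fbl lxqh endob koqk hugm njbaj
Final line 12: hugm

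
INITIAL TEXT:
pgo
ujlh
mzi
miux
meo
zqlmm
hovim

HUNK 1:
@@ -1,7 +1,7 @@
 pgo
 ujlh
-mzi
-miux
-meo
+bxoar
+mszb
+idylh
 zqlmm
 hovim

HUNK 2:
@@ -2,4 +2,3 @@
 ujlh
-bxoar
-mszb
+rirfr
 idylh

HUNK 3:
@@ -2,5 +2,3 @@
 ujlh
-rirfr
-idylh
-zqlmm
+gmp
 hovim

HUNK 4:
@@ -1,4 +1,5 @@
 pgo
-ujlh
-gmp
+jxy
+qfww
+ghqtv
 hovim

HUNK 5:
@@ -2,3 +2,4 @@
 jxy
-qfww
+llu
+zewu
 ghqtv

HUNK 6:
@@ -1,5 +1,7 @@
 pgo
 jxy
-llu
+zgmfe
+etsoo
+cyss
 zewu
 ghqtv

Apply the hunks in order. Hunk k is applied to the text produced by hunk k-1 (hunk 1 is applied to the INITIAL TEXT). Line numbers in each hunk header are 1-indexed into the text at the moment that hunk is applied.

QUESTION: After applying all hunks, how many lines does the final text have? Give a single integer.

Hunk 1: at line 1 remove [mzi,miux,meo] add [bxoar,mszb,idylh] -> 7 lines: pgo ujlh bxoar mszb idylh zqlmm hovim
Hunk 2: at line 2 remove [bxoar,mszb] add [rirfr] -> 6 lines: pgo ujlh rirfr idylh zqlmm hovim
Hunk 3: at line 2 remove [rirfr,idylh,zqlmm] add [gmp] -> 4 lines: pgo ujlh gmp hovim
Hunk 4: at line 1 remove [ujlh,gmp] add [jxy,qfww,ghqtv] -> 5 lines: pgo jxy qfww ghqtv hovim
Hunk 5: at line 2 remove [qfww] add [llu,zewu] -> 6 lines: pgo jxy llu zewu ghqtv hovim
Hunk 6: at line 1 remove [llu] add [zgmfe,etsoo,cyss] -> 8 lines: pgo jxy zgmfe etsoo cyss zewu ghqtv hovim
Final line count: 8

Answer: 8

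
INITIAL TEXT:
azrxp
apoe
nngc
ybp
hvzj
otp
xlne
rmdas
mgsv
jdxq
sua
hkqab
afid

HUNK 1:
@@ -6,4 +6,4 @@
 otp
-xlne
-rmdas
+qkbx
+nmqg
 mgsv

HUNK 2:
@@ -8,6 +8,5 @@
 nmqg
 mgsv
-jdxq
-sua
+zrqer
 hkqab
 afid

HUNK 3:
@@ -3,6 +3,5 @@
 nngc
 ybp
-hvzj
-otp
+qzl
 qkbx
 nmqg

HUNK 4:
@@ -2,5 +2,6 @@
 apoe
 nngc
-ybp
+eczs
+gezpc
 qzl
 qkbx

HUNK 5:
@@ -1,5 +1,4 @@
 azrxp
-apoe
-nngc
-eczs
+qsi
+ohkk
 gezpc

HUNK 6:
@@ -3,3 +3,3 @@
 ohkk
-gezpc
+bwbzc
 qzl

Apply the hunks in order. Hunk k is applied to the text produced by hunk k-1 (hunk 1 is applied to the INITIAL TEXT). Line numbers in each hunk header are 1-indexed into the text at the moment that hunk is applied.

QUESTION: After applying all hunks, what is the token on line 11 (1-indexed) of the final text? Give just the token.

Hunk 1: at line 6 remove [xlne,rmdas] add [qkbx,nmqg] -> 13 lines: azrxp apoe nngc ybp hvzj otp qkbx nmqg mgsv jdxq sua hkqab afid
Hunk 2: at line 8 remove [jdxq,sua] add [zrqer] -> 12 lines: azrxp apoe nngc ybp hvzj otp qkbx nmqg mgsv zrqer hkqab afid
Hunk 3: at line 3 remove [hvzj,otp] add [qzl] -> 11 lines: azrxp apoe nngc ybp qzl qkbx nmqg mgsv zrqer hkqab afid
Hunk 4: at line 2 remove [ybp] add [eczs,gezpc] -> 12 lines: azrxp apoe nngc eczs gezpc qzl qkbx nmqg mgsv zrqer hkqab afid
Hunk 5: at line 1 remove [apoe,nngc,eczs] add [qsi,ohkk] -> 11 lines: azrxp qsi ohkk gezpc qzl qkbx nmqg mgsv zrqer hkqab afid
Hunk 6: at line 3 remove [gezpc] add [bwbzc] -> 11 lines: azrxp qsi ohkk bwbzc qzl qkbx nmqg mgsv zrqer hkqab afid
Final line 11: afid

Answer: afid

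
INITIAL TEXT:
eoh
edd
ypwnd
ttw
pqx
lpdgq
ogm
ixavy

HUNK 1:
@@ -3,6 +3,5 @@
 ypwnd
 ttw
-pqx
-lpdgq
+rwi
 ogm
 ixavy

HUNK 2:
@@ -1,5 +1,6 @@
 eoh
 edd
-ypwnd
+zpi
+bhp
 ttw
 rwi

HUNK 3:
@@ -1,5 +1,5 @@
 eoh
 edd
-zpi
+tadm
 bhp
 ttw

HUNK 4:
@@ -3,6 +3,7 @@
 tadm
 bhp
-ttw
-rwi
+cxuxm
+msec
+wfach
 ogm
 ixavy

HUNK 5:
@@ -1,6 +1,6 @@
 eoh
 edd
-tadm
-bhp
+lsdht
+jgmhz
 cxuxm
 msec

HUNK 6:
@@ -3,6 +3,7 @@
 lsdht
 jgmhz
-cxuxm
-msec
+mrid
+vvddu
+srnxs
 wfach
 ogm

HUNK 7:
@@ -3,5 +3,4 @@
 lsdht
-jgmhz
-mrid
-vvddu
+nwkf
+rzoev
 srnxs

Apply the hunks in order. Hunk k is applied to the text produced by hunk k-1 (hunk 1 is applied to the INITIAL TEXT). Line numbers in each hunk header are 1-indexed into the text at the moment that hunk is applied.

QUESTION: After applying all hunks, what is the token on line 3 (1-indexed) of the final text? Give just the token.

Hunk 1: at line 3 remove [pqx,lpdgq] add [rwi] -> 7 lines: eoh edd ypwnd ttw rwi ogm ixavy
Hunk 2: at line 1 remove [ypwnd] add [zpi,bhp] -> 8 lines: eoh edd zpi bhp ttw rwi ogm ixavy
Hunk 3: at line 1 remove [zpi] add [tadm] -> 8 lines: eoh edd tadm bhp ttw rwi ogm ixavy
Hunk 4: at line 3 remove [ttw,rwi] add [cxuxm,msec,wfach] -> 9 lines: eoh edd tadm bhp cxuxm msec wfach ogm ixavy
Hunk 5: at line 1 remove [tadm,bhp] add [lsdht,jgmhz] -> 9 lines: eoh edd lsdht jgmhz cxuxm msec wfach ogm ixavy
Hunk 6: at line 3 remove [cxuxm,msec] add [mrid,vvddu,srnxs] -> 10 lines: eoh edd lsdht jgmhz mrid vvddu srnxs wfach ogm ixavy
Hunk 7: at line 3 remove [jgmhz,mrid,vvddu] add [nwkf,rzoev] -> 9 lines: eoh edd lsdht nwkf rzoev srnxs wfach ogm ixavy
Final line 3: lsdht

Answer: lsdht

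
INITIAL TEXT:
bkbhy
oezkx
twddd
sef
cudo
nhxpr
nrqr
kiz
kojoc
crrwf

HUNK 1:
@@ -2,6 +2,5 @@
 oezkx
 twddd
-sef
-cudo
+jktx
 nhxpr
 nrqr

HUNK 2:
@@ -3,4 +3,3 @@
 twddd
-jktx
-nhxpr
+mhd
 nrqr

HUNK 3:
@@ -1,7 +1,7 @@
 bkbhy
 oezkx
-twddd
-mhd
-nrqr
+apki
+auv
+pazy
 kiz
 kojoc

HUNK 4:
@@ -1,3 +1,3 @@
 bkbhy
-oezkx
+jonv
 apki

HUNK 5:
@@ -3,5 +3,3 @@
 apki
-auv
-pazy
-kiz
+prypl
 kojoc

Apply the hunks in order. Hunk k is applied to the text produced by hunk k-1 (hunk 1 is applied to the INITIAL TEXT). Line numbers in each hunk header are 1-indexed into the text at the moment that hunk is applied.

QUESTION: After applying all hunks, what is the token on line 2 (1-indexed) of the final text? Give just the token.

Hunk 1: at line 2 remove [sef,cudo] add [jktx] -> 9 lines: bkbhy oezkx twddd jktx nhxpr nrqr kiz kojoc crrwf
Hunk 2: at line 3 remove [jktx,nhxpr] add [mhd] -> 8 lines: bkbhy oezkx twddd mhd nrqr kiz kojoc crrwf
Hunk 3: at line 1 remove [twddd,mhd,nrqr] add [apki,auv,pazy] -> 8 lines: bkbhy oezkx apki auv pazy kiz kojoc crrwf
Hunk 4: at line 1 remove [oezkx] add [jonv] -> 8 lines: bkbhy jonv apki auv pazy kiz kojoc crrwf
Hunk 5: at line 3 remove [auv,pazy,kiz] add [prypl] -> 6 lines: bkbhy jonv apki prypl kojoc crrwf
Final line 2: jonv

Answer: jonv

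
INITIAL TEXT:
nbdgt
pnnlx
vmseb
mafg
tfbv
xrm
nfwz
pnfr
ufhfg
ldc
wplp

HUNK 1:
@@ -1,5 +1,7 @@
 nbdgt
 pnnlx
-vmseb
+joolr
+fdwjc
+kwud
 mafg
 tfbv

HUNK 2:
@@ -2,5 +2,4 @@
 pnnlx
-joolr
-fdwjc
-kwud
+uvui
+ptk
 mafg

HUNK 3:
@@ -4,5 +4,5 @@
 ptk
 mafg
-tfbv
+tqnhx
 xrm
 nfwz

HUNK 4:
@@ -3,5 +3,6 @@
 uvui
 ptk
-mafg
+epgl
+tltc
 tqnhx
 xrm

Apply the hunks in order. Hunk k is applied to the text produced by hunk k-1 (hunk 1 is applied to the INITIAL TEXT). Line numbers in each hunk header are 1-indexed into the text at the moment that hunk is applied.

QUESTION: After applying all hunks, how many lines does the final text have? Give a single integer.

Hunk 1: at line 1 remove [vmseb] add [joolr,fdwjc,kwud] -> 13 lines: nbdgt pnnlx joolr fdwjc kwud mafg tfbv xrm nfwz pnfr ufhfg ldc wplp
Hunk 2: at line 2 remove [joolr,fdwjc,kwud] add [uvui,ptk] -> 12 lines: nbdgt pnnlx uvui ptk mafg tfbv xrm nfwz pnfr ufhfg ldc wplp
Hunk 3: at line 4 remove [tfbv] add [tqnhx] -> 12 lines: nbdgt pnnlx uvui ptk mafg tqnhx xrm nfwz pnfr ufhfg ldc wplp
Hunk 4: at line 3 remove [mafg] add [epgl,tltc] -> 13 lines: nbdgt pnnlx uvui ptk epgl tltc tqnhx xrm nfwz pnfr ufhfg ldc wplp
Final line count: 13

Answer: 13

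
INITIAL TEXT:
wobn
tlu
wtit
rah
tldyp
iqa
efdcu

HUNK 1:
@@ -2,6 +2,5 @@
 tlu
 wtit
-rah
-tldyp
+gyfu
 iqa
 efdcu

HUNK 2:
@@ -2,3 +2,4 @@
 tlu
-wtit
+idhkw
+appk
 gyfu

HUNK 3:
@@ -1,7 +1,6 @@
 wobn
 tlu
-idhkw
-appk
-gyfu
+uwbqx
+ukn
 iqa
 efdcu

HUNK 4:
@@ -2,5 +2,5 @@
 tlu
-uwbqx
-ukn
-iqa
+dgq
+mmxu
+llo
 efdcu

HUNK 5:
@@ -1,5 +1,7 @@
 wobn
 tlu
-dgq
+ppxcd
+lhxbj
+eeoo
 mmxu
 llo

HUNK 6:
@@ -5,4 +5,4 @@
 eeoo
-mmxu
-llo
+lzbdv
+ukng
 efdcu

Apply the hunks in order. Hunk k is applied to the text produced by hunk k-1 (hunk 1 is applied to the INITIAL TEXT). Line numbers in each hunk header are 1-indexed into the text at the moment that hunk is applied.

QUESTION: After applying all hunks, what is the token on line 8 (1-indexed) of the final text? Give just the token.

Hunk 1: at line 2 remove [rah,tldyp] add [gyfu] -> 6 lines: wobn tlu wtit gyfu iqa efdcu
Hunk 2: at line 2 remove [wtit] add [idhkw,appk] -> 7 lines: wobn tlu idhkw appk gyfu iqa efdcu
Hunk 3: at line 1 remove [idhkw,appk,gyfu] add [uwbqx,ukn] -> 6 lines: wobn tlu uwbqx ukn iqa efdcu
Hunk 4: at line 2 remove [uwbqx,ukn,iqa] add [dgq,mmxu,llo] -> 6 lines: wobn tlu dgq mmxu llo efdcu
Hunk 5: at line 1 remove [dgq] add [ppxcd,lhxbj,eeoo] -> 8 lines: wobn tlu ppxcd lhxbj eeoo mmxu llo efdcu
Hunk 6: at line 5 remove [mmxu,llo] add [lzbdv,ukng] -> 8 lines: wobn tlu ppxcd lhxbj eeoo lzbdv ukng efdcu
Final line 8: efdcu

Answer: efdcu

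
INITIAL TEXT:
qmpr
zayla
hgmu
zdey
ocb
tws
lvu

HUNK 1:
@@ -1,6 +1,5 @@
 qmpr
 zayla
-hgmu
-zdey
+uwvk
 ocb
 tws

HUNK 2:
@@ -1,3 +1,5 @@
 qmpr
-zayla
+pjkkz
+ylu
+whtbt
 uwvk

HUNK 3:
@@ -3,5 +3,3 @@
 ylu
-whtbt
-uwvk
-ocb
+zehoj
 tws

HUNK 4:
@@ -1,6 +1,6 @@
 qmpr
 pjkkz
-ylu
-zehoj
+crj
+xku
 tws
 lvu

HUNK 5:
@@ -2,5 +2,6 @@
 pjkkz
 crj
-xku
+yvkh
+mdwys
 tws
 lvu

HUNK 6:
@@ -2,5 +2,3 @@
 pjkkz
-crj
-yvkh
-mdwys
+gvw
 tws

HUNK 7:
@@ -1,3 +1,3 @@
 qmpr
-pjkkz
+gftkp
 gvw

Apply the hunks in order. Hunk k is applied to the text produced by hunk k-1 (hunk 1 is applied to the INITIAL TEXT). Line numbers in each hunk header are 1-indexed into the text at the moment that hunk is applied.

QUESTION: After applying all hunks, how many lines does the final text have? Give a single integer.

Hunk 1: at line 1 remove [hgmu,zdey] add [uwvk] -> 6 lines: qmpr zayla uwvk ocb tws lvu
Hunk 2: at line 1 remove [zayla] add [pjkkz,ylu,whtbt] -> 8 lines: qmpr pjkkz ylu whtbt uwvk ocb tws lvu
Hunk 3: at line 3 remove [whtbt,uwvk,ocb] add [zehoj] -> 6 lines: qmpr pjkkz ylu zehoj tws lvu
Hunk 4: at line 1 remove [ylu,zehoj] add [crj,xku] -> 6 lines: qmpr pjkkz crj xku tws lvu
Hunk 5: at line 2 remove [xku] add [yvkh,mdwys] -> 7 lines: qmpr pjkkz crj yvkh mdwys tws lvu
Hunk 6: at line 2 remove [crj,yvkh,mdwys] add [gvw] -> 5 lines: qmpr pjkkz gvw tws lvu
Hunk 7: at line 1 remove [pjkkz] add [gftkp] -> 5 lines: qmpr gftkp gvw tws lvu
Final line count: 5

Answer: 5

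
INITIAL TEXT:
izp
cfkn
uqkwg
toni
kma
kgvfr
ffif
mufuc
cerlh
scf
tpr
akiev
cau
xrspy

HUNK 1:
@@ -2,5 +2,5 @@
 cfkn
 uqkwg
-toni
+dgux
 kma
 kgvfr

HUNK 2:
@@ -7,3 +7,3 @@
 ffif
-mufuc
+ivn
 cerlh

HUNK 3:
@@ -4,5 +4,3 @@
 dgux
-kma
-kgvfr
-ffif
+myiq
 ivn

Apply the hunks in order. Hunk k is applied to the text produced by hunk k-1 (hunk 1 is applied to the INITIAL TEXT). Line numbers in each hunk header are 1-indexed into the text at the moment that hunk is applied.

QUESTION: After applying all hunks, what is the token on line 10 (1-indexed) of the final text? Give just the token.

Answer: akiev

Derivation:
Hunk 1: at line 2 remove [toni] add [dgux] -> 14 lines: izp cfkn uqkwg dgux kma kgvfr ffif mufuc cerlh scf tpr akiev cau xrspy
Hunk 2: at line 7 remove [mufuc] add [ivn] -> 14 lines: izp cfkn uqkwg dgux kma kgvfr ffif ivn cerlh scf tpr akiev cau xrspy
Hunk 3: at line 4 remove [kma,kgvfr,ffif] add [myiq] -> 12 lines: izp cfkn uqkwg dgux myiq ivn cerlh scf tpr akiev cau xrspy
Final line 10: akiev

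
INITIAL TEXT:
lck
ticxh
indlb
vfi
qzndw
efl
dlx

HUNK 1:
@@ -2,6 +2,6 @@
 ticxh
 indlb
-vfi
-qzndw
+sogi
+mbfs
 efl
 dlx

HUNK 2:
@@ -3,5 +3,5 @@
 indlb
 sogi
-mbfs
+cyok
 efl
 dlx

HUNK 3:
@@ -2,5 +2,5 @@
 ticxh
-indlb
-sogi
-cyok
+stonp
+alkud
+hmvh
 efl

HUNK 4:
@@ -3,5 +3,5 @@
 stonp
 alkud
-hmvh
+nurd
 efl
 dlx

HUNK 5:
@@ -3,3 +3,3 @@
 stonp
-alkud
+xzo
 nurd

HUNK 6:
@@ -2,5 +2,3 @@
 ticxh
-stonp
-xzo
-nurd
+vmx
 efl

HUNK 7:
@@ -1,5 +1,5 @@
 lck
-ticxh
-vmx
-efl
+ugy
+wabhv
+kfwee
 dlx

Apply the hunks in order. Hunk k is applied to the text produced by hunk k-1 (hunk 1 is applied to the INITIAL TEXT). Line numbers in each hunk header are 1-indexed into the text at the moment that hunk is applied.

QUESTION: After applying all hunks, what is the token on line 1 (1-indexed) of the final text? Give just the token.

Hunk 1: at line 2 remove [vfi,qzndw] add [sogi,mbfs] -> 7 lines: lck ticxh indlb sogi mbfs efl dlx
Hunk 2: at line 3 remove [mbfs] add [cyok] -> 7 lines: lck ticxh indlb sogi cyok efl dlx
Hunk 3: at line 2 remove [indlb,sogi,cyok] add [stonp,alkud,hmvh] -> 7 lines: lck ticxh stonp alkud hmvh efl dlx
Hunk 4: at line 3 remove [hmvh] add [nurd] -> 7 lines: lck ticxh stonp alkud nurd efl dlx
Hunk 5: at line 3 remove [alkud] add [xzo] -> 7 lines: lck ticxh stonp xzo nurd efl dlx
Hunk 6: at line 2 remove [stonp,xzo,nurd] add [vmx] -> 5 lines: lck ticxh vmx efl dlx
Hunk 7: at line 1 remove [ticxh,vmx,efl] add [ugy,wabhv,kfwee] -> 5 lines: lck ugy wabhv kfwee dlx
Final line 1: lck

Answer: lck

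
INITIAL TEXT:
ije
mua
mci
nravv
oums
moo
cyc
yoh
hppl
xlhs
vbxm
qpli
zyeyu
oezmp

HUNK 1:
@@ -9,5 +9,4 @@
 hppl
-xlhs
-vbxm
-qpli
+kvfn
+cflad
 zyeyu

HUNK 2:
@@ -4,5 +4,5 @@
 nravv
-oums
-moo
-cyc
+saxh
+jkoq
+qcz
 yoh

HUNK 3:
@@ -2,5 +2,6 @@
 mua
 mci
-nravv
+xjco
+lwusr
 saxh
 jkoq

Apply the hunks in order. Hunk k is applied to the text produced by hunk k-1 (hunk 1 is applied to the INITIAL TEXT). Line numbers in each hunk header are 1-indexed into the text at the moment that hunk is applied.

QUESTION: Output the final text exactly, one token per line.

Answer: ije
mua
mci
xjco
lwusr
saxh
jkoq
qcz
yoh
hppl
kvfn
cflad
zyeyu
oezmp

Derivation:
Hunk 1: at line 9 remove [xlhs,vbxm,qpli] add [kvfn,cflad] -> 13 lines: ije mua mci nravv oums moo cyc yoh hppl kvfn cflad zyeyu oezmp
Hunk 2: at line 4 remove [oums,moo,cyc] add [saxh,jkoq,qcz] -> 13 lines: ije mua mci nravv saxh jkoq qcz yoh hppl kvfn cflad zyeyu oezmp
Hunk 3: at line 2 remove [nravv] add [xjco,lwusr] -> 14 lines: ije mua mci xjco lwusr saxh jkoq qcz yoh hppl kvfn cflad zyeyu oezmp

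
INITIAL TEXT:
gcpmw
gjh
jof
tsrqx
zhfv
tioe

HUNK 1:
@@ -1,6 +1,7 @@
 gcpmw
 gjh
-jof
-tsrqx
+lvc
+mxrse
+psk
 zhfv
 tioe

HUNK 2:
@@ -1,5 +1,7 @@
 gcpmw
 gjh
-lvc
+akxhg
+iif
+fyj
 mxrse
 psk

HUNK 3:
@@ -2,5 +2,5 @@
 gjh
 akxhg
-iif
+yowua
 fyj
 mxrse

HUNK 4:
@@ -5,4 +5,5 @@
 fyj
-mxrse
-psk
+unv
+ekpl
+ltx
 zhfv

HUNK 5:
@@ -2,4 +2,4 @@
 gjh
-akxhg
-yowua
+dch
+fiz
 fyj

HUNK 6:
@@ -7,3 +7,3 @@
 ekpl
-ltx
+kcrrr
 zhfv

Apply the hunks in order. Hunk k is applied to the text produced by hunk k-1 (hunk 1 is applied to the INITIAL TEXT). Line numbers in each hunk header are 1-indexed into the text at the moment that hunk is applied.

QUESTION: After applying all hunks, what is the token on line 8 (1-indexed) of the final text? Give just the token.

Answer: kcrrr

Derivation:
Hunk 1: at line 1 remove [jof,tsrqx] add [lvc,mxrse,psk] -> 7 lines: gcpmw gjh lvc mxrse psk zhfv tioe
Hunk 2: at line 1 remove [lvc] add [akxhg,iif,fyj] -> 9 lines: gcpmw gjh akxhg iif fyj mxrse psk zhfv tioe
Hunk 3: at line 2 remove [iif] add [yowua] -> 9 lines: gcpmw gjh akxhg yowua fyj mxrse psk zhfv tioe
Hunk 4: at line 5 remove [mxrse,psk] add [unv,ekpl,ltx] -> 10 lines: gcpmw gjh akxhg yowua fyj unv ekpl ltx zhfv tioe
Hunk 5: at line 2 remove [akxhg,yowua] add [dch,fiz] -> 10 lines: gcpmw gjh dch fiz fyj unv ekpl ltx zhfv tioe
Hunk 6: at line 7 remove [ltx] add [kcrrr] -> 10 lines: gcpmw gjh dch fiz fyj unv ekpl kcrrr zhfv tioe
Final line 8: kcrrr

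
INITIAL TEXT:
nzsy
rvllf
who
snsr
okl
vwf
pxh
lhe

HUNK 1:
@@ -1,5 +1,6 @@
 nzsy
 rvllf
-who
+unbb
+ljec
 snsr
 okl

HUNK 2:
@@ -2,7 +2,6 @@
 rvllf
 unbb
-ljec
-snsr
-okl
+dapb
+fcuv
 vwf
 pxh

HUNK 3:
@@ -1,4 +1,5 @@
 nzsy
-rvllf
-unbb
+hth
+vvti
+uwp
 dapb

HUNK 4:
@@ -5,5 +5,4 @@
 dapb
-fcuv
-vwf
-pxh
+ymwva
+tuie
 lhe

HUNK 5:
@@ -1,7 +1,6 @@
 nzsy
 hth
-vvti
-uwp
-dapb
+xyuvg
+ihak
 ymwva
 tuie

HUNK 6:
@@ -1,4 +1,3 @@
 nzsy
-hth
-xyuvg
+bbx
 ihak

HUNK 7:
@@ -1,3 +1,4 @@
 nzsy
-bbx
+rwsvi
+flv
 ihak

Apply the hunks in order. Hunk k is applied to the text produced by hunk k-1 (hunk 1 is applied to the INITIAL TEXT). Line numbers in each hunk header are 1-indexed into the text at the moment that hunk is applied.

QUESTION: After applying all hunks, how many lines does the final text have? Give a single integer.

Hunk 1: at line 1 remove [who] add [unbb,ljec] -> 9 lines: nzsy rvllf unbb ljec snsr okl vwf pxh lhe
Hunk 2: at line 2 remove [ljec,snsr,okl] add [dapb,fcuv] -> 8 lines: nzsy rvllf unbb dapb fcuv vwf pxh lhe
Hunk 3: at line 1 remove [rvllf,unbb] add [hth,vvti,uwp] -> 9 lines: nzsy hth vvti uwp dapb fcuv vwf pxh lhe
Hunk 4: at line 5 remove [fcuv,vwf,pxh] add [ymwva,tuie] -> 8 lines: nzsy hth vvti uwp dapb ymwva tuie lhe
Hunk 5: at line 1 remove [vvti,uwp,dapb] add [xyuvg,ihak] -> 7 lines: nzsy hth xyuvg ihak ymwva tuie lhe
Hunk 6: at line 1 remove [hth,xyuvg] add [bbx] -> 6 lines: nzsy bbx ihak ymwva tuie lhe
Hunk 7: at line 1 remove [bbx] add [rwsvi,flv] -> 7 lines: nzsy rwsvi flv ihak ymwva tuie lhe
Final line count: 7

Answer: 7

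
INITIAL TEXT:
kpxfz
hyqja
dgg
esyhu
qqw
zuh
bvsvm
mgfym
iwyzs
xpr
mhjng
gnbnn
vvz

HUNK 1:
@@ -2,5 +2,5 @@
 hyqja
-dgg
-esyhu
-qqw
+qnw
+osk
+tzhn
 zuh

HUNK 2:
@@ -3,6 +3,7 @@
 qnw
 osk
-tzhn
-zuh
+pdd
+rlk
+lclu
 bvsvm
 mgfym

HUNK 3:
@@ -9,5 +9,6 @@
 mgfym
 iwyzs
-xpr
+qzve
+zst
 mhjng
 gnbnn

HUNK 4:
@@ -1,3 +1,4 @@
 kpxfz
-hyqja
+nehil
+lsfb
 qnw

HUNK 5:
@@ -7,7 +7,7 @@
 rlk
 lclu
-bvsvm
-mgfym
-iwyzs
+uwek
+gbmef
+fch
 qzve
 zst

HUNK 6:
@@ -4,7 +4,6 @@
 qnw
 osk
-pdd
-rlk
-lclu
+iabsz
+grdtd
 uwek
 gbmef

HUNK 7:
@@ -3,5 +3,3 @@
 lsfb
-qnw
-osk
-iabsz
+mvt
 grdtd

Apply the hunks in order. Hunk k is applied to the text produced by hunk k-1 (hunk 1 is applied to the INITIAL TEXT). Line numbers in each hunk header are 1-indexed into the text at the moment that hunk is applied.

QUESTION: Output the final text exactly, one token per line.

Hunk 1: at line 2 remove [dgg,esyhu,qqw] add [qnw,osk,tzhn] -> 13 lines: kpxfz hyqja qnw osk tzhn zuh bvsvm mgfym iwyzs xpr mhjng gnbnn vvz
Hunk 2: at line 3 remove [tzhn,zuh] add [pdd,rlk,lclu] -> 14 lines: kpxfz hyqja qnw osk pdd rlk lclu bvsvm mgfym iwyzs xpr mhjng gnbnn vvz
Hunk 3: at line 9 remove [xpr] add [qzve,zst] -> 15 lines: kpxfz hyqja qnw osk pdd rlk lclu bvsvm mgfym iwyzs qzve zst mhjng gnbnn vvz
Hunk 4: at line 1 remove [hyqja] add [nehil,lsfb] -> 16 lines: kpxfz nehil lsfb qnw osk pdd rlk lclu bvsvm mgfym iwyzs qzve zst mhjng gnbnn vvz
Hunk 5: at line 7 remove [bvsvm,mgfym,iwyzs] add [uwek,gbmef,fch] -> 16 lines: kpxfz nehil lsfb qnw osk pdd rlk lclu uwek gbmef fch qzve zst mhjng gnbnn vvz
Hunk 6: at line 4 remove [pdd,rlk,lclu] add [iabsz,grdtd] -> 15 lines: kpxfz nehil lsfb qnw osk iabsz grdtd uwek gbmef fch qzve zst mhjng gnbnn vvz
Hunk 7: at line 3 remove [qnw,osk,iabsz] add [mvt] -> 13 lines: kpxfz nehil lsfb mvt grdtd uwek gbmef fch qzve zst mhjng gnbnn vvz

Answer: kpxfz
nehil
lsfb
mvt
grdtd
uwek
gbmef
fch
qzve
zst
mhjng
gnbnn
vvz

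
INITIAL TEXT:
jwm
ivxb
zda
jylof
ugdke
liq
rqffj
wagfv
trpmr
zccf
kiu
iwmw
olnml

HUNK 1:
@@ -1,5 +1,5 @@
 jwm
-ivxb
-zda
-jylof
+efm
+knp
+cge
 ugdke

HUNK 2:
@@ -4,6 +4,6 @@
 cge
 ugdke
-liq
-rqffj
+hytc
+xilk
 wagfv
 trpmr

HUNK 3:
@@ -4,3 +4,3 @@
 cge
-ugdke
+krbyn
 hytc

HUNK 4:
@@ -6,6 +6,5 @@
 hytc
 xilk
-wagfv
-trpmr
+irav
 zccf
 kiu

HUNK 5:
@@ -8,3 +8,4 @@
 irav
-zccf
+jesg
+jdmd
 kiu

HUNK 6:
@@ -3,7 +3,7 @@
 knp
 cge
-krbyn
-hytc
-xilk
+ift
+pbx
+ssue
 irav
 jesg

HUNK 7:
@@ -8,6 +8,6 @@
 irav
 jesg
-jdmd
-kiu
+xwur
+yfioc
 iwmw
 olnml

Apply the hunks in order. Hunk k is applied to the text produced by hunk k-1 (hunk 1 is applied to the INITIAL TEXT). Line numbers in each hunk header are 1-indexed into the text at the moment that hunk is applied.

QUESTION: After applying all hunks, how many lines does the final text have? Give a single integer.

Answer: 13

Derivation:
Hunk 1: at line 1 remove [ivxb,zda,jylof] add [efm,knp,cge] -> 13 lines: jwm efm knp cge ugdke liq rqffj wagfv trpmr zccf kiu iwmw olnml
Hunk 2: at line 4 remove [liq,rqffj] add [hytc,xilk] -> 13 lines: jwm efm knp cge ugdke hytc xilk wagfv trpmr zccf kiu iwmw olnml
Hunk 3: at line 4 remove [ugdke] add [krbyn] -> 13 lines: jwm efm knp cge krbyn hytc xilk wagfv trpmr zccf kiu iwmw olnml
Hunk 4: at line 6 remove [wagfv,trpmr] add [irav] -> 12 lines: jwm efm knp cge krbyn hytc xilk irav zccf kiu iwmw olnml
Hunk 5: at line 8 remove [zccf] add [jesg,jdmd] -> 13 lines: jwm efm knp cge krbyn hytc xilk irav jesg jdmd kiu iwmw olnml
Hunk 6: at line 3 remove [krbyn,hytc,xilk] add [ift,pbx,ssue] -> 13 lines: jwm efm knp cge ift pbx ssue irav jesg jdmd kiu iwmw olnml
Hunk 7: at line 8 remove [jdmd,kiu] add [xwur,yfioc] -> 13 lines: jwm efm knp cge ift pbx ssue irav jesg xwur yfioc iwmw olnml
Final line count: 13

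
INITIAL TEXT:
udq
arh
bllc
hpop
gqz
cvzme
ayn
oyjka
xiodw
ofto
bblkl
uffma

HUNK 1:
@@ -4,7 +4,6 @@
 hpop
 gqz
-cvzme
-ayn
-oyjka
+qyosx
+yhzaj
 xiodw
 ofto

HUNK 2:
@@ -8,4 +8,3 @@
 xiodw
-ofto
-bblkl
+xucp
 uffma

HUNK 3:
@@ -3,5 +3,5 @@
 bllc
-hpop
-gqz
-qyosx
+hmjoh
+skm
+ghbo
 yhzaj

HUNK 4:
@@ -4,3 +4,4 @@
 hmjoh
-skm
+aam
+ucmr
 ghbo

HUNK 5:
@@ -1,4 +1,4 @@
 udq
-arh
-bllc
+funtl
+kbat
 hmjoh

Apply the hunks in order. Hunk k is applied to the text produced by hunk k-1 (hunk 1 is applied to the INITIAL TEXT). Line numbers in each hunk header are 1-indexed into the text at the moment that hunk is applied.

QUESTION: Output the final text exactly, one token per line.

Answer: udq
funtl
kbat
hmjoh
aam
ucmr
ghbo
yhzaj
xiodw
xucp
uffma

Derivation:
Hunk 1: at line 4 remove [cvzme,ayn,oyjka] add [qyosx,yhzaj] -> 11 lines: udq arh bllc hpop gqz qyosx yhzaj xiodw ofto bblkl uffma
Hunk 2: at line 8 remove [ofto,bblkl] add [xucp] -> 10 lines: udq arh bllc hpop gqz qyosx yhzaj xiodw xucp uffma
Hunk 3: at line 3 remove [hpop,gqz,qyosx] add [hmjoh,skm,ghbo] -> 10 lines: udq arh bllc hmjoh skm ghbo yhzaj xiodw xucp uffma
Hunk 4: at line 4 remove [skm] add [aam,ucmr] -> 11 lines: udq arh bllc hmjoh aam ucmr ghbo yhzaj xiodw xucp uffma
Hunk 5: at line 1 remove [arh,bllc] add [funtl,kbat] -> 11 lines: udq funtl kbat hmjoh aam ucmr ghbo yhzaj xiodw xucp uffma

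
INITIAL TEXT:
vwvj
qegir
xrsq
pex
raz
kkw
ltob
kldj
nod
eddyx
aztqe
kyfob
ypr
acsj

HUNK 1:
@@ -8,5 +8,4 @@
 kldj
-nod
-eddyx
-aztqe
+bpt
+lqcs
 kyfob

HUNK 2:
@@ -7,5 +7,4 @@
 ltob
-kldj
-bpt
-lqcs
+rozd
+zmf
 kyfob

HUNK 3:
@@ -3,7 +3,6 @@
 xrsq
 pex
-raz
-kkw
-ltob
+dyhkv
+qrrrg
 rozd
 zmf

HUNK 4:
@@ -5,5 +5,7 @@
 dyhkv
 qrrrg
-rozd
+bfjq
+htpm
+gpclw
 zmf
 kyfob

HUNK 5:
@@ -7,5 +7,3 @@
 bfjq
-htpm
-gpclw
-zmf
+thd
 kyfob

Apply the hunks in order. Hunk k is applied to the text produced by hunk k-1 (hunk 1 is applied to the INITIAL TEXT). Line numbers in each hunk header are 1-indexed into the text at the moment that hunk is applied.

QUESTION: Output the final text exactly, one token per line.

Answer: vwvj
qegir
xrsq
pex
dyhkv
qrrrg
bfjq
thd
kyfob
ypr
acsj

Derivation:
Hunk 1: at line 8 remove [nod,eddyx,aztqe] add [bpt,lqcs] -> 13 lines: vwvj qegir xrsq pex raz kkw ltob kldj bpt lqcs kyfob ypr acsj
Hunk 2: at line 7 remove [kldj,bpt,lqcs] add [rozd,zmf] -> 12 lines: vwvj qegir xrsq pex raz kkw ltob rozd zmf kyfob ypr acsj
Hunk 3: at line 3 remove [raz,kkw,ltob] add [dyhkv,qrrrg] -> 11 lines: vwvj qegir xrsq pex dyhkv qrrrg rozd zmf kyfob ypr acsj
Hunk 4: at line 5 remove [rozd] add [bfjq,htpm,gpclw] -> 13 lines: vwvj qegir xrsq pex dyhkv qrrrg bfjq htpm gpclw zmf kyfob ypr acsj
Hunk 5: at line 7 remove [htpm,gpclw,zmf] add [thd] -> 11 lines: vwvj qegir xrsq pex dyhkv qrrrg bfjq thd kyfob ypr acsj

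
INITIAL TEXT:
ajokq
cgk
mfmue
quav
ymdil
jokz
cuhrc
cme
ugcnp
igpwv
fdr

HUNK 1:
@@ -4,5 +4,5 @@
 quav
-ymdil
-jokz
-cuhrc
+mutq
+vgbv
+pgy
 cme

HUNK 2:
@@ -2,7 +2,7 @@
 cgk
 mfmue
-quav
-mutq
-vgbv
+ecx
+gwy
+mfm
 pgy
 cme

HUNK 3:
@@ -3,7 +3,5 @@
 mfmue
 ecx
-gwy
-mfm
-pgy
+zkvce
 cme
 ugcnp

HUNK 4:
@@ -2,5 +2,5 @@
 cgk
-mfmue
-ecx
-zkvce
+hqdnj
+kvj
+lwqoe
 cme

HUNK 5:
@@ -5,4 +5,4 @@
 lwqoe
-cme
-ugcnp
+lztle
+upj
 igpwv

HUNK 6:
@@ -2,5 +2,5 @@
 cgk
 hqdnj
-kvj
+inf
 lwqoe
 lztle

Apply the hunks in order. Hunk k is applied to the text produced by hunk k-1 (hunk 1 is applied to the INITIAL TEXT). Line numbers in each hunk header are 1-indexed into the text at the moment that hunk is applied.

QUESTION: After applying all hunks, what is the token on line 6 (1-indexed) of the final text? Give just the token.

Hunk 1: at line 4 remove [ymdil,jokz,cuhrc] add [mutq,vgbv,pgy] -> 11 lines: ajokq cgk mfmue quav mutq vgbv pgy cme ugcnp igpwv fdr
Hunk 2: at line 2 remove [quav,mutq,vgbv] add [ecx,gwy,mfm] -> 11 lines: ajokq cgk mfmue ecx gwy mfm pgy cme ugcnp igpwv fdr
Hunk 3: at line 3 remove [gwy,mfm,pgy] add [zkvce] -> 9 lines: ajokq cgk mfmue ecx zkvce cme ugcnp igpwv fdr
Hunk 4: at line 2 remove [mfmue,ecx,zkvce] add [hqdnj,kvj,lwqoe] -> 9 lines: ajokq cgk hqdnj kvj lwqoe cme ugcnp igpwv fdr
Hunk 5: at line 5 remove [cme,ugcnp] add [lztle,upj] -> 9 lines: ajokq cgk hqdnj kvj lwqoe lztle upj igpwv fdr
Hunk 6: at line 2 remove [kvj] add [inf] -> 9 lines: ajokq cgk hqdnj inf lwqoe lztle upj igpwv fdr
Final line 6: lztle

Answer: lztle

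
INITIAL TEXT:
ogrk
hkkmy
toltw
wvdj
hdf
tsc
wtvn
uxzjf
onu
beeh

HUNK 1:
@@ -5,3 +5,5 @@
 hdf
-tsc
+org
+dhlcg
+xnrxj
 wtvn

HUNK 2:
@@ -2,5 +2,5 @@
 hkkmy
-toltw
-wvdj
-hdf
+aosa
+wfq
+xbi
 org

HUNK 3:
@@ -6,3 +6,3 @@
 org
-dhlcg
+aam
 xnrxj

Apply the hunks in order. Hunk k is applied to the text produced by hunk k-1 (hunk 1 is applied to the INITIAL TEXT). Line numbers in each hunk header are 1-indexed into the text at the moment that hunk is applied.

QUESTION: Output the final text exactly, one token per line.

Hunk 1: at line 5 remove [tsc] add [org,dhlcg,xnrxj] -> 12 lines: ogrk hkkmy toltw wvdj hdf org dhlcg xnrxj wtvn uxzjf onu beeh
Hunk 2: at line 2 remove [toltw,wvdj,hdf] add [aosa,wfq,xbi] -> 12 lines: ogrk hkkmy aosa wfq xbi org dhlcg xnrxj wtvn uxzjf onu beeh
Hunk 3: at line 6 remove [dhlcg] add [aam] -> 12 lines: ogrk hkkmy aosa wfq xbi org aam xnrxj wtvn uxzjf onu beeh

Answer: ogrk
hkkmy
aosa
wfq
xbi
org
aam
xnrxj
wtvn
uxzjf
onu
beeh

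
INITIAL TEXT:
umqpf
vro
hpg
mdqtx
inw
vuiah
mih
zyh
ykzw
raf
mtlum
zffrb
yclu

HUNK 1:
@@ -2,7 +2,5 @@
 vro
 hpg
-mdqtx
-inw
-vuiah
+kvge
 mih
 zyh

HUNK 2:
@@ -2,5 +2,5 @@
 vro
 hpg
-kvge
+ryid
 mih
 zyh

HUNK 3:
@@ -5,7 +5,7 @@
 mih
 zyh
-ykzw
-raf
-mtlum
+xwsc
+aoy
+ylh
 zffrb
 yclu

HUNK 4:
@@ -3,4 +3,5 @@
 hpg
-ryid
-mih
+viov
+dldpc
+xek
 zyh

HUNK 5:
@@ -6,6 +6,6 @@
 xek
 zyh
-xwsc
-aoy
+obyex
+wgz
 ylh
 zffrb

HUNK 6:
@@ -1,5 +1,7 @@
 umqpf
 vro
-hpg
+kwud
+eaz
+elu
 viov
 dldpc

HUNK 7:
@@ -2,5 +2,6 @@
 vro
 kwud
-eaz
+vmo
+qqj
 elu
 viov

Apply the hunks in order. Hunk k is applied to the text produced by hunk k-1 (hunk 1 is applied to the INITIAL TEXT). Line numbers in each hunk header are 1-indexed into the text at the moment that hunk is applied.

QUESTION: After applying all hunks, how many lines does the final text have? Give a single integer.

Hunk 1: at line 2 remove [mdqtx,inw,vuiah] add [kvge] -> 11 lines: umqpf vro hpg kvge mih zyh ykzw raf mtlum zffrb yclu
Hunk 2: at line 2 remove [kvge] add [ryid] -> 11 lines: umqpf vro hpg ryid mih zyh ykzw raf mtlum zffrb yclu
Hunk 3: at line 5 remove [ykzw,raf,mtlum] add [xwsc,aoy,ylh] -> 11 lines: umqpf vro hpg ryid mih zyh xwsc aoy ylh zffrb yclu
Hunk 4: at line 3 remove [ryid,mih] add [viov,dldpc,xek] -> 12 lines: umqpf vro hpg viov dldpc xek zyh xwsc aoy ylh zffrb yclu
Hunk 5: at line 6 remove [xwsc,aoy] add [obyex,wgz] -> 12 lines: umqpf vro hpg viov dldpc xek zyh obyex wgz ylh zffrb yclu
Hunk 6: at line 1 remove [hpg] add [kwud,eaz,elu] -> 14 lines: umqpf vro kwud eaz elu viov dldpc xek zyh obyex wgz ylh zffrb yclu
Hunk 7: at line 2 remove [eaz] add [vmo,qqj] -> 15 lines: umqpf vro kwud vmo qqj elu viov dldpc xek zyh obyex wgz ylh zffrb yclu
Final line count: 15

Answer: 15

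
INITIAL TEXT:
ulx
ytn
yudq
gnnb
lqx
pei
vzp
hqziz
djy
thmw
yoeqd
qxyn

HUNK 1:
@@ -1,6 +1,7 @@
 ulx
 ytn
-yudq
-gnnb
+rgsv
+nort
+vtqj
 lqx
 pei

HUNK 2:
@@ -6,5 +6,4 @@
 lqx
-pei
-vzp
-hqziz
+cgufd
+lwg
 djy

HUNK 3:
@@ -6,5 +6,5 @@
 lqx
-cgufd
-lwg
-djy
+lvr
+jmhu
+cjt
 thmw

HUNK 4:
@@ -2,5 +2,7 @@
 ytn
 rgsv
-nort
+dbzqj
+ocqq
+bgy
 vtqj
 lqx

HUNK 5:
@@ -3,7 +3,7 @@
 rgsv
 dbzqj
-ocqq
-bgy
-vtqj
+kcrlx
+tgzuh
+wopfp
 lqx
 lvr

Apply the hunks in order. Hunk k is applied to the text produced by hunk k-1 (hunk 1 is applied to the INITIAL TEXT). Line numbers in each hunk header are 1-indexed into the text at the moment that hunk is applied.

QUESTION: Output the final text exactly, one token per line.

Hunk 1: at line 1 remove [yudq,gnnb] add [rgsv,nort,vtqj] -> 13 lines: ulx ytn rgsv nort vtqj lqx pei vzp hqziz djy thmw yoeqd qxyn
Hunk 2: at line 6 remove [pei,vzp,hqziz] add [cgufd,lwg] -> 12 lines: ulx ytn rgsv nort vtqj lqx cgufd lwg djy thmw yoeqd qxyn
Hunk 3: at line 6 remove [cgufd,lwg,djy] add [lvr,jmhu,cjt] -> 12 lines: ulx ytn rgsv nort vtqj lqx lvr jmhu cjt thmw yoeqd qxyn
Hunk 4: at line 2 remove [nort] add [dbzqj,ocqq,bgy] -> 14 lines: ulx ytn rgsv dbzqj ocqq bgy vtqj lqx lvr jmhu cjt thmw yoeqd qxyn
Hunk 5: at line 3 remove [ocqq,bgy,vtqj] add [kcrlx,tgzuh,wopfp] -> 14 lines: ulx ytn rgsv dbzqj kcrlx tgzuh wopfp lqx lvr jmhu cjt thmw yoeqd qxyn

Answer: ulx
ytn
rgsv
dbzqj
kcrlx
tgzuh
wopfp
lqx
lvr
jmhu
cjt
thmw
yoeqd
qxyn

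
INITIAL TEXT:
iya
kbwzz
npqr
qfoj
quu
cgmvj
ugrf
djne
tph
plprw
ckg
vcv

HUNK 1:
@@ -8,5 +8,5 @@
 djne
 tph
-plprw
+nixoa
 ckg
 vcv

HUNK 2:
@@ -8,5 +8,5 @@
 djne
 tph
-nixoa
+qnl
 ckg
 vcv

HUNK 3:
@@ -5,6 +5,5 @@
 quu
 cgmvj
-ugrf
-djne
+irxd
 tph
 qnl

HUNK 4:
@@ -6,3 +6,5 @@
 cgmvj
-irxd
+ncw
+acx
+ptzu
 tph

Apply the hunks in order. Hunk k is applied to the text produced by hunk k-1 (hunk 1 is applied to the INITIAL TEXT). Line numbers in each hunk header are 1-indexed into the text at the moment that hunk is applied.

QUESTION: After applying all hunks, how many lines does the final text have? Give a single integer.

Answer: 13

Derivation:
Hunk 1: at line 8 remove [plprw] add [nixoa] -> 12 lines: iya kbwzz npqr qfoj quu cgmvj ugrf djne tph nixoa ckg vcv
Hunk 2: at line 8 remove [nixoa] add [qnl] -> 12 lines: iya kbwzz npqr qfoj quu cgmvj ugrf djne tph qnl ckg vcv
Hunk 3: at line 5 remove [ugrf,djne] add [irxd] -> 11 lines: iya kbwzz npqr qfoj quu cgmvj irxd tph qnl ckg vcv
Hunk 4: at line 6 remove [irxd] add [ncw,acx,ptzu] -> 13 lines: iya kbwzz npqr qfoj quu cgmvj ncw acx ptzu tph qnl ckg vcv
Final line count: 13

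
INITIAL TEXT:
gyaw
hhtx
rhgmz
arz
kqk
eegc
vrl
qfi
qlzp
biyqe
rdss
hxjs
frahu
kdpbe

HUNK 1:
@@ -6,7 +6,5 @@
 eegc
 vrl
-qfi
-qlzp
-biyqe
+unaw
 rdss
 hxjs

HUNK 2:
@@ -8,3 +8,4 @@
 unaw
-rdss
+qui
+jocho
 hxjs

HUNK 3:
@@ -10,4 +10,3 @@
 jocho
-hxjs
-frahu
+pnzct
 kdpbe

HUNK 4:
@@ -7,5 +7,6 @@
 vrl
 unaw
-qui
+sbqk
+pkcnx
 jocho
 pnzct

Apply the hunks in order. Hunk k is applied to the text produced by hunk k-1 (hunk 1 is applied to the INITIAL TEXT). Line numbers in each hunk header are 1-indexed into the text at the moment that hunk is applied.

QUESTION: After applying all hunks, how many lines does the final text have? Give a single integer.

Hunk 1: at line 6 remove [qfi,qlzp,biyqe] add [unaw] -> 12 lines: gyaw hhtx rhgmz arz kqk eegc vrl unaw rdss hxjs frahu kdpbe
Hunk 2: at line 8 remove [rdss] add [qui,jocho] -> 13 lines: gyaw hhtx rhgmz arz kqk eegc vrl unaw qui jocho hxjs frahu kdpbe
Hunk 3: at line 10 remove [hxjs,frahu] add [pnzct] -> 12 lines: gyaw hhtx rhgmz arz kqk eegc vrl unaw qui jocho pnzct kdpbe
Hunk 4: at line 7 remove [qui] add [sbqk,pkcnx] -> 13 lines: gyaw hhtx rhgmz arz kqk eegc vrl unaw sbqk pkcnx jocho pnzct kdpbe
Final line count: 13

Answer: 13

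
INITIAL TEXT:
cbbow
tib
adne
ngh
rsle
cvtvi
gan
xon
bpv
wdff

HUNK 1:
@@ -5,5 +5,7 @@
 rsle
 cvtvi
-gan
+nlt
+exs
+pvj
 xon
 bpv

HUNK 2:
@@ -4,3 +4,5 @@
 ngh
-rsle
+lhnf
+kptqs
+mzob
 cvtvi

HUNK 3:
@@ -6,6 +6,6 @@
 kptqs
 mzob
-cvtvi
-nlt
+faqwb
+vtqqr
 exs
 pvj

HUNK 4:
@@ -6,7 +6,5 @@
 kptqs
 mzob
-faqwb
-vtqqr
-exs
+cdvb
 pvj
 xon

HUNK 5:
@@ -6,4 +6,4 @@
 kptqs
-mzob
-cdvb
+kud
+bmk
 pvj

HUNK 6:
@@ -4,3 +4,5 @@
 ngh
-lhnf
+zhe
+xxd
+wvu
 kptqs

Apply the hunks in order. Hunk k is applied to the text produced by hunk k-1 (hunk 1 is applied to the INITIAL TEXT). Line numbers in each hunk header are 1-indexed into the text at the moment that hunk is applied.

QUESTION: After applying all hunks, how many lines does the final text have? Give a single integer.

Hunk 1: at line 5 remove [gan] add [nlt,exs,pvj] -> 12 lines: cbbow tib adne ngh rsle cvtvi nlt exs pvj xon bpv wdff
Hunk 2: at line 4 remove [rsle] add [lhnf,kptqs,mzob] -> 14 lines: cbbow tib adne ngh lhnf kptqs mzob cvtvi nlt exs pvj xon bpv wdff
Hunk 3: at line 6 remove [cvtvi,nlt] add [faqwb,vtqqr] -> 14 lines: cbbow tib adne ngh lhnf kptqs mzob faqwb vtqqr exs pvj xon bpv wdff
Hunk 4: at line 6 remove [faqwb,vtqqr,exs] add [cdvb] -> 12 lines: cbbow tib adne ngh lhnf kptqs mzob cdvb pvj xon bpv wdff
Hunk 5: at line 6 remove [mzob,cdvb] add [kud,bmk] -> 12 lines: cbbow tib adne ngh lhnf kptqs kud bmk pvj xon bpv wdff
Hunk 6: at line 4 remove [lhnf] add [zhe,xxd,wvu] -> 14 lines: cbbow tib adne ngh zhe xxd wvu kptqs kud bmk pvj xon bpv wdff
Final line count: 14

Answer: 14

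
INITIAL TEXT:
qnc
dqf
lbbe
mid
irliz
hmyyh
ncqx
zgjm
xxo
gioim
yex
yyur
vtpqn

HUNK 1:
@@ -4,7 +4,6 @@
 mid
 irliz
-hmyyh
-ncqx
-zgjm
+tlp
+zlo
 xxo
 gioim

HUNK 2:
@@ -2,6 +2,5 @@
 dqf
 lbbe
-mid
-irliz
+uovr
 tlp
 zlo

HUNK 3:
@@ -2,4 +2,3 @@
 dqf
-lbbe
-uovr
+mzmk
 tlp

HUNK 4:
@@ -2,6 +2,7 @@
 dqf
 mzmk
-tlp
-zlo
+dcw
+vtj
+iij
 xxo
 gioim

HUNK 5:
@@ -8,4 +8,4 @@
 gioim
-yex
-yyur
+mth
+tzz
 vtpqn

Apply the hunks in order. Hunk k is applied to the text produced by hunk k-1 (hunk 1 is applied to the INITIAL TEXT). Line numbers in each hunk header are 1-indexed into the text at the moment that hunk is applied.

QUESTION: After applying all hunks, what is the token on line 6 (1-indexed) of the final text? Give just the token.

Hunk 1: at line 4 remove [hmyyh,ncqx,zgjm] add [tlp,zlo] -> 12 lines: qnc dqf lbbe mid irliz tlp zlo xxo gioim yex yyur vtpqn
Hunk 2: at line 2 remove [mid,irliz] add [uovr] -> 11 lines: qnc dqf lbbe uovr tlp zlo xxo gioim yex yyur vtpqn
Hunk 3: at line 2 remove [lbbe,uovr] add [mzmk] -> 10 lines: qnc dqf mzmk tlp zlo xxo gioim yex yyur vtpqn
Hunk 4: at line 2 remove [tlp,zlo] add [dcw,vtj,iij] -> 11 lines: qnc dqf mzmk dcw vtj iij xxo gioim yex yyur vtpqn
Hunk 5: at line 8 remove [yex,yyur] add [mth,tzz] -> 11 lines: qnc dqf mzmk dcw vtj iij xxo gioim mth tzz vtpqn
Final line 6: iij

Answer: iij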